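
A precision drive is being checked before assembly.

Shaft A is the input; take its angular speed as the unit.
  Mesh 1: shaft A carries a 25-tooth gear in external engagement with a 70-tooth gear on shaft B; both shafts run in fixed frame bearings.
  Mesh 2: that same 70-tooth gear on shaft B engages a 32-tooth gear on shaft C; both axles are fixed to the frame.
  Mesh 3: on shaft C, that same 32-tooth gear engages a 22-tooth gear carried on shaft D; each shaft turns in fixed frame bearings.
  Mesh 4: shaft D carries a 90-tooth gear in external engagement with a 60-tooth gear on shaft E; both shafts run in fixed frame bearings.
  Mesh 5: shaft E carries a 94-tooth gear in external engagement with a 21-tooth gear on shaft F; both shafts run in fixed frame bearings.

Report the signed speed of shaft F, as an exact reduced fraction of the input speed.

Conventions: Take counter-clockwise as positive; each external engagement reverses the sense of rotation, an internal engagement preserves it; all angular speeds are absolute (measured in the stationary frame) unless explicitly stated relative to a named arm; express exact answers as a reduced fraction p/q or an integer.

5-mesh fixed-axis compound train (all bearings frame-fixed)
mesh 1 [25T→70T]: |ω|/ω_in = 1×25/70 = 5/14, sense flips to −
mesh 2 [70T→32T]: |ω|/ω_in = (5/14)×70/32 = 25/32, sense flips to +
mesh 3 [32T→22T]: |ω|/ω_in = (25/32)×32/22 = 25/22, sense flips to −
mesh 4 [90T→60T]: |ω|/ω_in = (25/22)×90/60 = 75/44, sense flips to +
mesh 5 [94T→21T]: |ω|/ω_in = (75/44)×94/21 = 1175/154, sense flips to −
signed output speed (× input speed) = -1175/154

-1175/154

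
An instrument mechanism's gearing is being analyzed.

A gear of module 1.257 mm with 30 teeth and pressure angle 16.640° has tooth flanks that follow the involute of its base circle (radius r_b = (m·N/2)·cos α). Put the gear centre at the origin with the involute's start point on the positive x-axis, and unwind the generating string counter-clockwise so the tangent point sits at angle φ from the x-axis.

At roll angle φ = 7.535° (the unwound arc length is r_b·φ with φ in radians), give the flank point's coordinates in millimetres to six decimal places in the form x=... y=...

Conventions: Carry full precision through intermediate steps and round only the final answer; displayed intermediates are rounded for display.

class = single-mesh tooth geometry [base-circle involute, m = 1.257, 30T]
pitch radius r_p = m·N/2 = 1.257·30/2 = 18.855000
base radius r_b = r_p·cos α = 18.855000·cos 16.640° = 18.065407
roll angle φ = 7.535° = 0.13151056 rad
x = r_b·(cos φ + φ·sin φ) = 18.220953
y = r_b·(sin φ − φ·cos φ) = 0.013673

x=18.220953 y=0.013673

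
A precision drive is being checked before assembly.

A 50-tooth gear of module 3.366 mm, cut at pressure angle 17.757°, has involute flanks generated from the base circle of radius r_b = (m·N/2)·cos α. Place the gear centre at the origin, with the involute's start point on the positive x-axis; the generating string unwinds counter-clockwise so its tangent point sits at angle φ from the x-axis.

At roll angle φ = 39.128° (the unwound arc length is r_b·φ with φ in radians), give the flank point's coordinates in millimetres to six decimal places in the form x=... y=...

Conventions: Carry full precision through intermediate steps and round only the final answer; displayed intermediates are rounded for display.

single-mesh involute tooth geometry (50T wheel at module 3.366)
pitch radius r_p = m·N/2 = 3.366·50/2 = 84.150000
base radius r_b = r_p·cos α = 84.150000·cos 17.757° = 80.140972
roll angle φ = 39.128° = 0.68291243 rad
x = r_b·(cos φ + φ·sin φ) = 96.705581
y = r_b·(sin φ − φ·cos φ) = 8.117782

x=96.705581 y=8.117782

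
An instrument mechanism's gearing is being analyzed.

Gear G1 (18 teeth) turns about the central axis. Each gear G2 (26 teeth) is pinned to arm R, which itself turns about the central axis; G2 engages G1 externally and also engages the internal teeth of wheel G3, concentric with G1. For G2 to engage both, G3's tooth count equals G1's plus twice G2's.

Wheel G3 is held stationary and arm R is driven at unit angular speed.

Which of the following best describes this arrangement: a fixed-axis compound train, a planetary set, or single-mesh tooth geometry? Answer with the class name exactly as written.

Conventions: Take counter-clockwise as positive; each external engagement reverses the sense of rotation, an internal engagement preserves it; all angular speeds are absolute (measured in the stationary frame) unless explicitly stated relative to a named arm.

planetary set

topology: planetary set — G1 18T / G2 26T / G3 70T, arm = carrier (Willis)
classification: planetary set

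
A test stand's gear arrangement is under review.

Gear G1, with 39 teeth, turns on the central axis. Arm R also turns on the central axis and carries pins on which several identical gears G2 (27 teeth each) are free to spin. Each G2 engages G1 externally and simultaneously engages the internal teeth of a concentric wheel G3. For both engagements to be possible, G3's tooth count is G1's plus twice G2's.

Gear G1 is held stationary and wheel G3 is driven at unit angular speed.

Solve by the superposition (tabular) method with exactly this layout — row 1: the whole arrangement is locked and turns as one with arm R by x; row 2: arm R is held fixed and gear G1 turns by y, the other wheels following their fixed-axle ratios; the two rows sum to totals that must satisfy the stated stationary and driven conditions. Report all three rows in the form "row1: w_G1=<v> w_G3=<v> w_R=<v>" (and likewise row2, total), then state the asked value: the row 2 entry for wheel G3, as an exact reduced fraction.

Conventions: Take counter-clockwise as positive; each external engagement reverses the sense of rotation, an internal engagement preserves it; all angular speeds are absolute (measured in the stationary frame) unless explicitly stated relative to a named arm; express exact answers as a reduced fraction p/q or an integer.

row1: w_G1=31/44 w_G3=31/44 w_R=31/44
row2: w_G1=-31/44 w_G3=13/44 w_R=0
total: w_G1=0 w_G3=1 w_R=31/44
asked value: 13/44

class = planetary set [G3 = 39+2·27 = 93; Willis about the carrier]
row 1: whole set turns with the arm by x
superposition row 2 [arm held]: sun y, ring −(39/93)·y, arm 0
boundary: total ω_sun = x + y = 0 and total ω_ring = x − (39/93)·y = 1  ⇒  y = -31/44, x = 31/44
row 2 ring = −(39/93)·(-31/44) = 13/44
totals (row 1 + row 2): sun 31/44 + (-31/44) = 0, ring 31/44 + 13/44 = 1, arm 31/44 + 0 = 31/44
asked cell (row2, ring) = 13/44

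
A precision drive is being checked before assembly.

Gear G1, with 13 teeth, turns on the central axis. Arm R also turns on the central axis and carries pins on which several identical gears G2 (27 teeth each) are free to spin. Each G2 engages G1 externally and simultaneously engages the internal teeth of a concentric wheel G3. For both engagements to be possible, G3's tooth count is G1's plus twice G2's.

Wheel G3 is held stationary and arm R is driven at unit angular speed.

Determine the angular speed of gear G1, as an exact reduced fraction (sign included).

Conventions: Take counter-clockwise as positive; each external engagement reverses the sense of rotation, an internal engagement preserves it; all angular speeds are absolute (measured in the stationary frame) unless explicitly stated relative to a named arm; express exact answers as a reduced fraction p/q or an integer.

recognized (axles ride arm R): planetary set, 13/27/67 teeth
ring teeth: 13 + 2·27 = 67
13(ω_sun−ω_arm) = −67(ω_ring−ω_arm),  ω_ring = 0, ω_arm = 1
ω_sun = 1 − (67/13)(0−1) = 80/13
exact speed ratio = 80/13

80/13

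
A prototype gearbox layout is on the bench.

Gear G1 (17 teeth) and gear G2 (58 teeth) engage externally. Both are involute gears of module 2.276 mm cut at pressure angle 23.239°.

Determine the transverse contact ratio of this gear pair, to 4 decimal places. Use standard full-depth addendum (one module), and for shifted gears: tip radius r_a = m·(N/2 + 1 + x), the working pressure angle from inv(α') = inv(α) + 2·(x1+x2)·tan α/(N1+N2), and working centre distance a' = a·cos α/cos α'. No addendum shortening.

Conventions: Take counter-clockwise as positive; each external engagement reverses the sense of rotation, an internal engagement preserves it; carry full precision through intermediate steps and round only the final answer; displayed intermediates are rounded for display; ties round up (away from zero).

1.5219

recognized (one external pair, fixed centres): single-mesh tooth geometry, m = 2.276, N1 = 17, N2 = 58
base radii: r_b1 = 17.776401, r_b2 = 60.648896
tip radii: r_a1 = 21.622000, r_a2 = 68.280000
no profile shift: α' = α, a' = a
action lengths: √(r_a1²−r_b1²) = 12.308959, √(r_a2²−r_b2²) = 31.366699
base pitch p_b = π·m·cos α = 6.570142
CR = (12.308959 + 31.366699 − 85.350000·sin 23.23900°)/6.570142 = 1.521934
contact ratio ≈ 1.5219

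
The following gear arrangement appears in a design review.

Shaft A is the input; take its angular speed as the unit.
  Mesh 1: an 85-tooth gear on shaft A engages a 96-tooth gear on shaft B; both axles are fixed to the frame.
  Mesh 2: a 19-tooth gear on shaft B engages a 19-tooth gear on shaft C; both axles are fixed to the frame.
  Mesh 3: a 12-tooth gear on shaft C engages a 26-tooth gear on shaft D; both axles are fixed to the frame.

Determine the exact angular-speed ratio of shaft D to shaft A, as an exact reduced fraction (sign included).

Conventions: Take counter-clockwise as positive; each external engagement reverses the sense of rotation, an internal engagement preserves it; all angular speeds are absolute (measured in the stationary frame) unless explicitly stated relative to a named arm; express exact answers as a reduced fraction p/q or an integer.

-85/208

class = fixed-axis compound train [3 meshes; 3 ratios multiply, 3 sense flips]
mesh 1 [85T→96T]: running ratio 85/96, sense −
mesh 2 [19T→19T]: running ratio 85/96, sense +
mesh 3 [12T→26T]: running ratio 85/208, sense −
ω_out/ω_in = -85/208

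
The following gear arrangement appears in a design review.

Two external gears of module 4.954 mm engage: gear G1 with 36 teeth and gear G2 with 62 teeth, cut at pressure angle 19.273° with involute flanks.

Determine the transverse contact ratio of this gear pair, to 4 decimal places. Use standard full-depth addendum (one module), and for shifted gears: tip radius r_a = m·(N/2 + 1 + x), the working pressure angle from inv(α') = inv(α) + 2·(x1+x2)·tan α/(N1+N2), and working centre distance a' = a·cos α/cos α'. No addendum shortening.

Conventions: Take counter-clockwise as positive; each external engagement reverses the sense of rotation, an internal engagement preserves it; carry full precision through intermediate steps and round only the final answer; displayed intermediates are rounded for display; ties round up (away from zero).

1.7802

topology: single-mesh involute geometry — m = 4.954, 36T/62T pair
base radii: r_b1 = 84.174498, r_b2 = 144.967191
tip radii: r_a1 = 94.126000, r_a2 = 158.528000
no profile shift: α' = α, a' = a
action lengths: √(r_a1²−r_b1²) = 42.123127, √(r_a2²−r_b2²) = 64.153257
base pitch p_b = π·m·cos α = 14.691221
CR = (42.123127 + 64.153257 − 242.746000·sin 19.27300°)/14.691221 = 1.780200
contact ratio ≈ 1.7802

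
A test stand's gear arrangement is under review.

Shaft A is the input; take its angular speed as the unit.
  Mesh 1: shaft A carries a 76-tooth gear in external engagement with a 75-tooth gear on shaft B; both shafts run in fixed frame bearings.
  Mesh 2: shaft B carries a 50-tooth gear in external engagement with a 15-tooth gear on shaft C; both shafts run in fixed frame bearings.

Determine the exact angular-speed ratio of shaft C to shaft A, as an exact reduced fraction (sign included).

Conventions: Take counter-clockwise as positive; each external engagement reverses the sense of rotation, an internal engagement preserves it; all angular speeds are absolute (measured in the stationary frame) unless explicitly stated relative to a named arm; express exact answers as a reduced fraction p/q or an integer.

class = fixed-axis compound train [2 meshes; 2 ratios multiply, 2 sense flips]
mesh 1 [76T→75T]: running ratio 76/75, sense −
mesh 2 [50T→15T]: running ratio 152/45, sense +
ω_out/ω_in = 152/45

152/45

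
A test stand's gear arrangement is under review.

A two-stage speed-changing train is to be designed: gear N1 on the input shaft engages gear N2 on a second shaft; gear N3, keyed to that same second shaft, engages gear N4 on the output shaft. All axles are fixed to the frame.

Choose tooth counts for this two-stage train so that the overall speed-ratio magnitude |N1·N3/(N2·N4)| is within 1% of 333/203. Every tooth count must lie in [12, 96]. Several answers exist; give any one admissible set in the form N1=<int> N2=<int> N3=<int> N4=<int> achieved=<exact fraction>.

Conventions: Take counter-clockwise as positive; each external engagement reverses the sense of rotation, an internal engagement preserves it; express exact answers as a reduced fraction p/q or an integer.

design class (target 333/203): fixed-axis compound train
target = 333/203 in lowest terms: an exact hit needs N1·N3 = k·333 and N2·N4 = k·203 for one integer k, every count in [12, 96]; additionally prefer no 1:1 stage (N1 ≠ N2, N3 ≠ N4)
k = 1: no 1:1-free in-range split of k·333 and k·203 into factor pairs; take k = 2
k = 2: N1·N3 = 666 = 18·37, N2·N4 = 406 = 14·29
achieved = 18·37/(14·29) = 333/203; |achieved − target| = 0 ≤ 333/20300 ✓

N1=18 N2=14 N3=37 N4=29 achieved=333/203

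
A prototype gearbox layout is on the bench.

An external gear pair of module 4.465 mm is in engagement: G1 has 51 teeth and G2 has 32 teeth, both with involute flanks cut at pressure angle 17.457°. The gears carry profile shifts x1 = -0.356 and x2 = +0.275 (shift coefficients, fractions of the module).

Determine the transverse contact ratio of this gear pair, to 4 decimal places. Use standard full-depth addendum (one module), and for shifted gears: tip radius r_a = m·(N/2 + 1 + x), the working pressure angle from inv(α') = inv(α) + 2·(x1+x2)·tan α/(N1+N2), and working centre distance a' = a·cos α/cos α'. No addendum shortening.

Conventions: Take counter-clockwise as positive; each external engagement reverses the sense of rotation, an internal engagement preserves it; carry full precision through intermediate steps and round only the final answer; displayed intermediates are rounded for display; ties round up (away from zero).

single-mesh involute tooth geometry (51T engaging 32T at module 4.465)
base radii: r_b1 = 108.613492, r_b2 = 68.149642
tip radii: r_a1 = 116.732960, r_a2 = 77.132875
inv(α') = inv(17.457°) + 2·(-0.356+0.275)·tan α/(51+32) = 0.00917796  ⇒  α' = 17.09340°
a' = a·cos α / cos α' = 185.2975·cos 17.457°/cos 17.09340° = 184.932161
action lengths: √(r_a1²−r_b1²) = 42.774914, √(r_a2²−r_b2²) = 36.126260
base pitch p_b = π·m·cos α = 13.381151
CR = (42.774914 + 36.126260 − 184.932161·sin 17.09340°)/13.381151 = 1.834224
contact ratio ≈ 1.8342

1.8342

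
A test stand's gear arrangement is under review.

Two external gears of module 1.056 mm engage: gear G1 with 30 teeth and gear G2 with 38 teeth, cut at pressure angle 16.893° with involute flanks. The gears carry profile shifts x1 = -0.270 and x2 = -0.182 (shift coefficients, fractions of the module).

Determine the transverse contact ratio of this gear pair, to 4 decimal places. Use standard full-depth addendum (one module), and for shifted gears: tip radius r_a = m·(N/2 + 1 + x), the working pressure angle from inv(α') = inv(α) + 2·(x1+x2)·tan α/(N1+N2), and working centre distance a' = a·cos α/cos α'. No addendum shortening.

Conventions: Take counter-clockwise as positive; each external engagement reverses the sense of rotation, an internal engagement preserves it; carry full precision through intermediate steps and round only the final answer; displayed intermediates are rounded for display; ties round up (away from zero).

2.0987

class = single-mesh tooth geometry [involute pair 30T × 38T, m = 1.056]
base radii: r_b1 = 15.156490, r_b2 = 19.198220
tip radii: r_a1 = 16.610880, r_a2 = 20.927808
inv(α') = inv(16.893°) + 2·(-0.270-0.182)·tan α/(30+38) = 0.00481403  ⇒  α' = 13.84345°
a' = a·cos α / cos α' = 35.9040·cos 16.893°/cos 13.84345° = 35.382461
action lengths: √(r_a1²−r_b1²) = 6.797217, √(r_a2²−r_b2²) = 8.330756
base pitch p_b = π·m·cos α = 3.174368
CR = (6.797217 + 8.330756 − 35.382461·sin 13.84345°)/3.174368 = 2.098690
contact ratio ≈ 2.0987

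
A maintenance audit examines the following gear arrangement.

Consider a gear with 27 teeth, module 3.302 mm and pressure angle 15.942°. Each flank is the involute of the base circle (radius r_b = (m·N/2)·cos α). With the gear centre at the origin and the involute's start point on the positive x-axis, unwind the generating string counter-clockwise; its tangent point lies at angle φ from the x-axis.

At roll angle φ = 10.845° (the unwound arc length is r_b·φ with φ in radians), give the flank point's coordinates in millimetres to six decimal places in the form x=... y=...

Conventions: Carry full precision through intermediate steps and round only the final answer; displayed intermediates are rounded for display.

class = single-mesh tooth geometry [base-circle involute, m = 3.302, 27T]
pitch radius r_p = m·N/2 = 3.302·27/2 = 44.577000
base radius r_b = r_p·cos α = 44.577000·cos 15.942° = 42.862579
roll angle φ = 10.845° = 0.18928096 rad
x = r_b·(cos φ + φ·sin φ) = 43.623540
y = r_b·(sin φ − φ·cos φ) = 0.096543

x=43.623540 y=0.096543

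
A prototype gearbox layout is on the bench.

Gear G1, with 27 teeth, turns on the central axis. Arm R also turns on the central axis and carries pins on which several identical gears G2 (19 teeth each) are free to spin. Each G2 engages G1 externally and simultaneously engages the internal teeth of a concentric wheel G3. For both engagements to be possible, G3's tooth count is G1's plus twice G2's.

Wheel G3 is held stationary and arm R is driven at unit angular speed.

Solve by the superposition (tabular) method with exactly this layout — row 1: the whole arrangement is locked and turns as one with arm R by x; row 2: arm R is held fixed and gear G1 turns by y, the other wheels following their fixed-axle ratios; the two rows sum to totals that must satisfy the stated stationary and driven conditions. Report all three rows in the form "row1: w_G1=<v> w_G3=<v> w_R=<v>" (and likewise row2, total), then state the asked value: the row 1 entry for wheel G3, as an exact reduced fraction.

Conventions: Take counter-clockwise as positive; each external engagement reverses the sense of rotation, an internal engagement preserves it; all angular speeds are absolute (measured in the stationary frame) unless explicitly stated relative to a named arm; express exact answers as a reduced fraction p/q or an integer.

row1: w_G1=1 w_G3=1 w_R=1
row2: w_G1=65/27 w_G3=-1 w_R=0
total: w_G1=92/27 w_G3=0 w_R=1
asked value: 1

class = planetary set [G3 = 27+2·19 = 65; Willis about the carrier]
superposition row 1 [locked train]: every member turns x
row 2: sun turns y, ring = −(27/65)·y, arm 0
boundary: total ω_ring = x − (27/65)·y = 0 and total ω_arm = x = 1  ⇒  y = 65/27, x = 1
row 2 ring = −(27/65)·65/27 = -1
totals (row 1 + row 2): sun 1 + 65/27 = 92/27, ring 1 + (-1) = 0, arm 1 + 0 = 1
asked cell (row1, ring) = 1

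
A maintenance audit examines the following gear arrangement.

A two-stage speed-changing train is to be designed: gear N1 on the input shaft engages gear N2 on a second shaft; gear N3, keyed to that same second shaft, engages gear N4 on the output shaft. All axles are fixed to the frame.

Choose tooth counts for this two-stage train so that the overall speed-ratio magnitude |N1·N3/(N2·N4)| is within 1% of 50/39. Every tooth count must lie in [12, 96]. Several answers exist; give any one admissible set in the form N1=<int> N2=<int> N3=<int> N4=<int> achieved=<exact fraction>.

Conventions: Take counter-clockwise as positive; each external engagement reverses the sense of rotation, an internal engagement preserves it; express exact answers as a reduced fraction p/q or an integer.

2-stage fixed-axis compound train for ratio 50/39
target = 50/39 in lowest terms: an exact hit needs N1·N3 = k·50 and N2·N4 = k·39 for one integer k, every count in [12, 96]; additionally prefer no 1:1 stage (N1 ≠ N2, N3 ≠ N4)
k = 1…5: no 1:1-free in-range split of k·50 and k·39 into factor pairs; take k = 6
k = 6: N1·N3 = 300 = 12·25, N2·N4 = 234 = 13·18
achieved = 12·25/(13·18) = 50/39; |achieved − target| = 0 ≤ 1/78 ✓

N1=12 N2=13 N3=25 N4=18 achieved=50/39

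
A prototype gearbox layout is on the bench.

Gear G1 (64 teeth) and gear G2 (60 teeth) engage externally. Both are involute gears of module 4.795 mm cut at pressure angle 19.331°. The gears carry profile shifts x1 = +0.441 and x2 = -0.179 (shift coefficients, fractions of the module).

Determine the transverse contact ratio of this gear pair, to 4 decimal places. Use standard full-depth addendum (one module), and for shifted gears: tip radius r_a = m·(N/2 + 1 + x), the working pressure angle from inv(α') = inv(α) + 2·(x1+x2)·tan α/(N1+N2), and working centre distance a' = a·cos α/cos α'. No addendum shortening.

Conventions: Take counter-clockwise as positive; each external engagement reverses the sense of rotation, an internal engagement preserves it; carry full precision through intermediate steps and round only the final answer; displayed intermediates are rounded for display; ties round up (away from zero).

single-mesh involute tooth geometry (64T engaging 60T at module 4.795)
base radii: r_b1 = 144.789358, r_b2 = 135.740023
tip radii: r_a1 = 160.349595, r_a2 = 147.786695
inv(α') = inv(19.331°) + 2·(+0.441-0.179)·tan α/(64+60) = 0.01489537  ⇒  α' = 19.99610°
a' = a·cos α / cos α' = 297.2900·cos 19.331°/cos 19.99610° = 298.525734
action lengths: √(r_a1²−r_b1²) = 68.905983, √(r_a2²−r_b2²) = 58.442736
base pitch p_b = π·m·cos α = 14.214662
CR = (68.905983 + 58.442736 − 298.525734·sin 19.99610°)/14.214662 = 1.777461
contact ratio ≈ 1.7775

1.7775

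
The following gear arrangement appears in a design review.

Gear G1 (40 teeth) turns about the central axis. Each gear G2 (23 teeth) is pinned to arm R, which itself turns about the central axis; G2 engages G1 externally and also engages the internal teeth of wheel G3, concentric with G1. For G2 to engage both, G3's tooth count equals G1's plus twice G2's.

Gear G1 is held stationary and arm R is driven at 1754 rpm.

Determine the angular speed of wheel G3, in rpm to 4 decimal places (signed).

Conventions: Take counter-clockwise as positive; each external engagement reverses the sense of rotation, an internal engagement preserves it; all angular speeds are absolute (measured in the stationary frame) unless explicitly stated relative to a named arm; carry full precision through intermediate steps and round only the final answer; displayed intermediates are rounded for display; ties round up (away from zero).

+2569.8140 rpm

topology: planetary set — G1 40T / G2 23T / G3 86T, arm = carrier (Willis)
normalise by the input: solve with ω_arm = 1, then scale by 1754 rpm
ring teeth: 40 + 2·23 = 86
40(ω_sun−ω_arm) = −86(ω_ring−ω_arm),  ω_sun = 0, ω_arm = 1
ω_ring = 1 − (40/86)(0−1) = 63/43
scale: ω_ring = 63/43 × 1754 rpm = +2569.8140 rpm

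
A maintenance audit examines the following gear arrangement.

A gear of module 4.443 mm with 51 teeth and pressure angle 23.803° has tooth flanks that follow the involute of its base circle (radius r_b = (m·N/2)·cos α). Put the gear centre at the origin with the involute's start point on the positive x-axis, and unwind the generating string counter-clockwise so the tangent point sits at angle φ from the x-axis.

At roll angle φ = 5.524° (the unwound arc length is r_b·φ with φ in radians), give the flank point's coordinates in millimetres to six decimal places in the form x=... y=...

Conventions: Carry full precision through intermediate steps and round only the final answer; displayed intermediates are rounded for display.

x=104.139986 y=0.030937

topology: single-mesh involute geometry — m = 4.443, N = 51
pitch radius r_p = m·N/2 = 4.443·51/2 = 113.296500
base radius r_b = r_p·cos α = 113.296500·cos 23.803° = 103.659334
roll angle φ = 5.524° = 0.09641199 rad
x = r_b·(cos φ + φ·sin φ) = 104.139986
y = r_b·(sin φ − φ·cos φ) = 0.030937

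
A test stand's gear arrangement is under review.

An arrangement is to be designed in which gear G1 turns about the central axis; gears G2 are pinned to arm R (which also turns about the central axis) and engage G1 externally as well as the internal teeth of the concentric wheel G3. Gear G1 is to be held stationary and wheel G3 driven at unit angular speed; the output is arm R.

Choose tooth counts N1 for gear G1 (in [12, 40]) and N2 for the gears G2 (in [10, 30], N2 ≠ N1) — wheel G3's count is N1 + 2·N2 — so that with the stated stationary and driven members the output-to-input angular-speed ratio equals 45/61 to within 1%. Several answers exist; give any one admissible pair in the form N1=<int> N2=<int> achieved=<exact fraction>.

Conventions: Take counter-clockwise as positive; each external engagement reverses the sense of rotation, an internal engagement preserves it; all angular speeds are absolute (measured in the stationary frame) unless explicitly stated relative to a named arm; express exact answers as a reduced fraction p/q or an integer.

topology: planetary set — design target 45/61, arm = carrier (Willis)
Willis with ω_sun = 0: ω_arm/ω_ring = N3/(N1+N3); set equal to 45/61  ⇒  N3/N1 = (45/61)/(1 − 45/61) = 45/16
N3 = N1 + 2·N2  ⇒  N2/N1 = (N3/N1 − 1)/2 = (45/16 − 1)/2 = 29/32
smallest multiple with N1 ≥ 12 and N2 ≥ 10: k = 1  ⇒  N1 = 1·32 = 32, N2 = 1·29 = 29 (N1 ≤ 40, N2 ≤ 30, N2 ≠ N1 ✓), N3 = 32 + 2·29 = 90
check: N3/(N1+N3) with N1 = 32, N3 = 90 gives 45/61; |achieved − target| = 0 ≤ 9/1220 ✓

N1=32 N2=29 achieved=45/61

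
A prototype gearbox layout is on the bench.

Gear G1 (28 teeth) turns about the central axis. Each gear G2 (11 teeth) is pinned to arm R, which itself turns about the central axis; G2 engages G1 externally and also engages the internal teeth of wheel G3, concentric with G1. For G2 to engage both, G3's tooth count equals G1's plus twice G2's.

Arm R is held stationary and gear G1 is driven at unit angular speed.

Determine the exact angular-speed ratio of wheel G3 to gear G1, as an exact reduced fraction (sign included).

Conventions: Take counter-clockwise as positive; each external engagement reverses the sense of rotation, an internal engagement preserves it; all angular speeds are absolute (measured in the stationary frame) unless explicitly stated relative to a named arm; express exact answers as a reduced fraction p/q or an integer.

class = planetary set [G3 = 28+2·11 = 50; Willis about the carrier]
ring teeth: 28 + 2·11 = 50
28(ω_sun−ω_arm) = −50(ω_ring−ω_arm),  ω_arm = 0, ω_sun = 1
ω_ring = 0 − (28/50)(1−0) = -14/25
ω_out/ω_in = -14/25

-14/25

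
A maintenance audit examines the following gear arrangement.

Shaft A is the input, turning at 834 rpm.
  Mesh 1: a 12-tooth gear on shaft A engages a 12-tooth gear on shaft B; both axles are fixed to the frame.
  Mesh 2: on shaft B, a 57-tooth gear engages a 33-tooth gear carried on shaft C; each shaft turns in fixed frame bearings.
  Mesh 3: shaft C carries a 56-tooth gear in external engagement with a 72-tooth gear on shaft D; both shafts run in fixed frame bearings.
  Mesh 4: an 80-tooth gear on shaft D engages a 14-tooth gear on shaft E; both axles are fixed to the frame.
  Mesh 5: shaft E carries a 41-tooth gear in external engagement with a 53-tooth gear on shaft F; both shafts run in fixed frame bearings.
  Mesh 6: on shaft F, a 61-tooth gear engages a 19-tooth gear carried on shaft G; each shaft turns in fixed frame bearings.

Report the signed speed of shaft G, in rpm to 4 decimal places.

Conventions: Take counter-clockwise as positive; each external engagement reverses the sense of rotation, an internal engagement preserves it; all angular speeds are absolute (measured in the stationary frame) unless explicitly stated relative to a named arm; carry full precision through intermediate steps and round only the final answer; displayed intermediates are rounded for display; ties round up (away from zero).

6-mesh fixed-axis compound train (all bearings frame-fixed)
mesh 1 [12T→12T]: ω = 834.0000×12/12 = 834.0000 rpm, sense flips to −
mesh 2 [57T→33T]: ω = 834.0000×57/33 = 1440.5455 rpm, sense flips to +
mesh 3 [56T→72T]: ω = 1440.5455×56/72 = 1120.4242 rpm, sense flips to −
mesh 4 [80T→14T]: ω = 1120.4242×80/14 = 6402.4242 rpm, sense flips to +
mesh 5 [41T→53T]: ω = 6402.4242×41/53 = 4952.8188 rpm, sense flips to −
mesh 6 [61T→19T]: ω = 4952.8188×61/19 = 15901.1549 rpm, sense flips to +
signed output speed = +15901.1549 rpm

+15901.1549 rpm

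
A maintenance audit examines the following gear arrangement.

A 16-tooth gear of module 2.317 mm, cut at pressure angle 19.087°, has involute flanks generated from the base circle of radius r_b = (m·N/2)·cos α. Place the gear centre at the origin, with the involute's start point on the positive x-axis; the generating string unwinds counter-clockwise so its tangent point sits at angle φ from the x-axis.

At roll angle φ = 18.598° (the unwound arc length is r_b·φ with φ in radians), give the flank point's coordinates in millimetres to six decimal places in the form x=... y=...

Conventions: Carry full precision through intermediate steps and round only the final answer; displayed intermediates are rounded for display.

x=18.415600 y=0.197599

single-mesh involute tooth geometry (16T wheel at module 2.317)
pitch radius r_p = m·N/2 = 2.317·16/2 = 18.536000
base radius r_b = r_p·cos α = 18.536000·cos 19.087° = 17.516949
roll angle φ = 18.598° = 0.32459633 rad
x = r_b·(cos φ + φ·sin φ) = 18.415600
y = r_b·(sin φ − φ·cos φ) = 0.197599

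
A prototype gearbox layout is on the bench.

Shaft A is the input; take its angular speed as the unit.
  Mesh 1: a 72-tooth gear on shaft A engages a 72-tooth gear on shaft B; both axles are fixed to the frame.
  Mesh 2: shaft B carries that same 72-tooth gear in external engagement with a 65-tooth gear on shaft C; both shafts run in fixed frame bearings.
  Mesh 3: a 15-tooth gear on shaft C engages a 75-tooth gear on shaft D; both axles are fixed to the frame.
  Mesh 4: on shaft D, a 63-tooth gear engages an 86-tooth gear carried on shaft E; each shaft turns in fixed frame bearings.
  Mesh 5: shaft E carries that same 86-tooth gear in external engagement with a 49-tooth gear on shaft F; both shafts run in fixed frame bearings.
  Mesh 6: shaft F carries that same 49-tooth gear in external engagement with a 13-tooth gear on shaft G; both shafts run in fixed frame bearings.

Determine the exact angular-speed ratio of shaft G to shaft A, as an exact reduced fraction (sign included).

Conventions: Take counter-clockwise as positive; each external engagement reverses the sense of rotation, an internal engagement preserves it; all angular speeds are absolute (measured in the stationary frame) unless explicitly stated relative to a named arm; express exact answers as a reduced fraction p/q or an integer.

4536/4225

class = fixed-axis compound train [6 meshes; 6 ratios multiply, 6 sense flips]
mesh 1 [72T→72T]: running ratio 1, sense −
mesh 2 [72T→65T]: running ratio 72/65, sense +
mesh 3 [15T→75T]: running ratio 72/325, sense −
mesh 4 [63T→86T]: running ratio 2268/13975, sense +
mesh 5 [86T→49T]: running ratio 648/2275, sense −
mesh 6 [49T→13T]: running ratio 4536/4225, sense +
ω_out/ω_in = 4536/4225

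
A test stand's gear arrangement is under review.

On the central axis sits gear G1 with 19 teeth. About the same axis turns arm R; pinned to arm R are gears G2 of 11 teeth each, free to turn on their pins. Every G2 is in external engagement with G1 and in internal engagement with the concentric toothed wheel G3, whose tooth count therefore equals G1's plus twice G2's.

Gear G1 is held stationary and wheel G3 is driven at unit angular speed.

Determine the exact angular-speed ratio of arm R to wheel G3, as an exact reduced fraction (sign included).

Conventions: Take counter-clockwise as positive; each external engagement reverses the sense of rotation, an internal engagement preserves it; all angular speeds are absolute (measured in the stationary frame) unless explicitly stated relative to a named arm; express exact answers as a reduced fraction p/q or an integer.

planetary set (19T centre, 11T on arm, 41T internal) — Willis relation
ring teeth: 19 + 2·11 = 41
19(ω_sun−ω_arm) = −41(ω_ring−ω_arm),  ω_sun = 0, ω_ring = 1
19(0−ω_arm) = −41(1−ω_arm)  ⇒  60·ω_arm = 41  ⇒  ω_arm = 41/60
ω_out/ω_in = 41/60

41/60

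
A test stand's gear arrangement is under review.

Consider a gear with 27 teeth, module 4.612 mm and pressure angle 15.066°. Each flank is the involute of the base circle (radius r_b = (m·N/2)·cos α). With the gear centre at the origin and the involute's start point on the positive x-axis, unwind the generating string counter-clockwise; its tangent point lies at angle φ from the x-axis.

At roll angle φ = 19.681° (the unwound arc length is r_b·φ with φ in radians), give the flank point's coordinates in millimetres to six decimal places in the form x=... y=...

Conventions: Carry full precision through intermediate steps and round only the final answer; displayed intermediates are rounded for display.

topology: single-mesh involute geometry — m = 4.612, N = 27
pitch radius r_p = m·N/2 = 4.612·27/2 = 62.262000
base radius r_b = r_p·cos α = 62.262000·cos 15.066° = 60.121871
roll angle φ = 19.681° = 0.34349825 rad
x = r_b·(cos φ + φ·sin φ) = 63.564850
y = r_b·(sin φ − φ·cos φ) = 0.802697

x=63.564850 y=0.802697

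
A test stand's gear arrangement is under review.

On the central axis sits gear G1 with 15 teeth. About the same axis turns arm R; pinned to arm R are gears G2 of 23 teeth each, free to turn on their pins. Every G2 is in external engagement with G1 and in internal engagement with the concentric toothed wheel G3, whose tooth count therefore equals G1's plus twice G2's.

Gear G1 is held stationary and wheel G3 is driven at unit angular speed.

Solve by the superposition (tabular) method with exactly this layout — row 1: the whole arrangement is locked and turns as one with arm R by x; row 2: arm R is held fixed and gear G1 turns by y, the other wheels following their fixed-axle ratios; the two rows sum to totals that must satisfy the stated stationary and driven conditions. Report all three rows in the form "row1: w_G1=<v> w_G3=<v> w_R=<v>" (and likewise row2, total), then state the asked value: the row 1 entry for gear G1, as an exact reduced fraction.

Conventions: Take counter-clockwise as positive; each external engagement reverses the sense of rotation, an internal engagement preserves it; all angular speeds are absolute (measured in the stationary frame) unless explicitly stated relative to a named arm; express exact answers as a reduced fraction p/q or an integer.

recognized (axles ride arm R): planetary set, 15/23/61 teeth
superposition row 1 [locked train]: every member turns x
row 2: sun turns y, ring = −(15/61)·y, arm 0
boundary: total ω_sun = x + y = 0 and total ω_ring = x − (15/61)·y = 1  ⇒  y = -61/76, x = 61/76
row 2 ring = −(15/61)·(-61/76) = 15/76
totals (row 1 + row 2): sun 61/76 + (-61/76) = 0, ring 61/76 + 15/76 = 1, arm 61/76 + 0 = 61/76
asked cell (row1, sun) = 61/76

row1: w_G1=61/76 w_G3=61/76 w_R=61/76
row2: w_G1=-61/76 w_G3=15/76 w_R=0
total: w_G1=0 w_G3=1 w_R=61/76
asked value: 61/76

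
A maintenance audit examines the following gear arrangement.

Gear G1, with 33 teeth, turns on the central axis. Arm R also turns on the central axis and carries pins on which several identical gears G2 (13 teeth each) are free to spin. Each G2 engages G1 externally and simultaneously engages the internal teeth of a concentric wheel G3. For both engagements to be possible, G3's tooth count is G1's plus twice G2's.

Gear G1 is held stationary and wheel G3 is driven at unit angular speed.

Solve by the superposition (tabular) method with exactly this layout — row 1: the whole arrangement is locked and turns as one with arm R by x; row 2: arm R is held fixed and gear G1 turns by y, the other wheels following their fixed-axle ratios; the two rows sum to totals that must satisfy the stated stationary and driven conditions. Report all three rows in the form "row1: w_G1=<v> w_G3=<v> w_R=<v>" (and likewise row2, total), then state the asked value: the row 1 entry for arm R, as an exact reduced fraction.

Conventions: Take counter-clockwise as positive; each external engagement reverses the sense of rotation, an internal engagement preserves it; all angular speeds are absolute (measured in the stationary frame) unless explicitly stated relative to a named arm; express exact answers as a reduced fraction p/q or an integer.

row1: w_G1=59/92 w_G3=59/92 w_R=59/92
row2: w_G1=-59/92 w_G3=33/92 w_R=0
total: w_G1=0 w_G3=1 w_R=59/92
asked value: 59/92

recognized (axles ride arm R): planetary set, 33/13/59 teeth
row 1: whole set turns with the arm by x
superposition row 2 [arm held]: sun y, ring −(33/59)·y, arm 0
boundary: total ω_sun = x + y = 0 and total ω_ring = x − (33/59)·y = 1  ⇒  y = -59/92, x = 59/92
row 2 ring = −(33/59)·(-59/92) = 33/92
totals (row 1 + row 2): sun 59/92 + (-59/92) = 0, ring 59/92 + 33/92 = 1, arm 59/92 + 0 = 59/92
asked cell (row1, arm) = 59/92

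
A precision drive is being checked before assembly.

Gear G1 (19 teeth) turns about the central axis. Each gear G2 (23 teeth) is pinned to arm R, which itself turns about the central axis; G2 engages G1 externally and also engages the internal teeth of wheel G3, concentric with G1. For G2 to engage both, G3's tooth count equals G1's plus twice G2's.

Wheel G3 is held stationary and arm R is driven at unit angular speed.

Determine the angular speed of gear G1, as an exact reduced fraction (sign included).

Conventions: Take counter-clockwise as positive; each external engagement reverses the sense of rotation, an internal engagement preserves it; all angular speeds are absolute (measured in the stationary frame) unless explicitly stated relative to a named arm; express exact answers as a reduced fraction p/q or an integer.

84/19

topology: planetary set — G1 19T / G2 23T / G3 65T, arm = carrier (Willis)
ring teeth: 19 + 2·23 = 65
19(ω_sun−ω_arm) = −65(ω_ring−ω_arm),  ω_ring = 0, ω_arm = 1
ω_sun = 1 − (65/19)(0−1) = 84/19
exact speed ratio = 84/19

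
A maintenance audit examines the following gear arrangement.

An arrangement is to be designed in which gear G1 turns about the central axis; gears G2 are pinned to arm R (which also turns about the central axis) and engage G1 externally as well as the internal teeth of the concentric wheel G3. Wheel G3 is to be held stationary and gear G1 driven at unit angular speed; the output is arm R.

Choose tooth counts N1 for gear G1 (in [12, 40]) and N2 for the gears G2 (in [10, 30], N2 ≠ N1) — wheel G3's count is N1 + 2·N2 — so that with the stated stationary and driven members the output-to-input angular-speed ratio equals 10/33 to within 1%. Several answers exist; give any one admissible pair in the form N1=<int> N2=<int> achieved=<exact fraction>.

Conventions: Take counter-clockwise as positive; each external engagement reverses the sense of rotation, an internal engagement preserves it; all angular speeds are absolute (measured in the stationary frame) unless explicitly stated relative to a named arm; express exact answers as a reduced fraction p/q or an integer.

N1=20 N2=13 achieved=10/33

design class (target 10/33): planetary set
Willis with ω_ring = 0: ω_arm/ω_sun = N1/(N1+N3); set equal to 10/33  ⇒  N3/N1 = 1/(10/33) − 1 = 23/10
N3 = N1 + 2·N2  ⇒  N2/N1 = (N3/N1 − 1)/2 = (23/10 − 1)/2 = 13/20
smallest multiple with N1 ≥ 12 and N2 ≥ 10: k = 1  ⇒  N1 = 1·20 = 20, N2 = 1·13 = 13 (N1 ≤ 40, N2 ≤ 30, N2 ≠ N1 ✓), N3 = 20 + 2·13 = 46
check: N1/(N1+N3) with N1 = 20, N3 = 46 gives 10/33; |achieved − target| = 0 ≤ 1/330 ✓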